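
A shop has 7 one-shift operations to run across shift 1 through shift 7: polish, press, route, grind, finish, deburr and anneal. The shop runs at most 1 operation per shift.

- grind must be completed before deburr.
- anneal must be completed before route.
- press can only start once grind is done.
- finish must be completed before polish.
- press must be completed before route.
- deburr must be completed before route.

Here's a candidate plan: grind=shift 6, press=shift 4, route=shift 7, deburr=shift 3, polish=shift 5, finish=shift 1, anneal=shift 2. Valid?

Invalid. grind must be completed before deburr.

grind must be completed before deburr — violated.
finish must be completed before polish — holds.
deburr must be completed before route — holds.
press can only start once grind is done — violated.
press must be completed before route — holds.
The shop runs at most 1 operation per shift — holds.
anneal must be completed before route — holds.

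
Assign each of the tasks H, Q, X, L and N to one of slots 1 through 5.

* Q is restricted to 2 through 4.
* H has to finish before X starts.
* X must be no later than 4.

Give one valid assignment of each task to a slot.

L in 1; H in 1; N in 1; Q in 2; X in 2

Checking: H(1) before X(2); X=2 in [1,4]; Q=2 in [2,4].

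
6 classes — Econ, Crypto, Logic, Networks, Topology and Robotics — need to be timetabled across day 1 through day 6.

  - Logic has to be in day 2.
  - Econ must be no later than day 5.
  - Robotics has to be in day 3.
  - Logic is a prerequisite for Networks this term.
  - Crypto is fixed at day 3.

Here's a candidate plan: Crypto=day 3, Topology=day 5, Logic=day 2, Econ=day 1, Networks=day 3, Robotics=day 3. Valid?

Logic has to be in day 2 — holds.
Crypto is fixed at day 3 — holds.
Robotics has to be in day 3 — holds.
Logic is a prerequisite for Networks this term — holds.
Econ must be no later than day 5 — holds.

Yes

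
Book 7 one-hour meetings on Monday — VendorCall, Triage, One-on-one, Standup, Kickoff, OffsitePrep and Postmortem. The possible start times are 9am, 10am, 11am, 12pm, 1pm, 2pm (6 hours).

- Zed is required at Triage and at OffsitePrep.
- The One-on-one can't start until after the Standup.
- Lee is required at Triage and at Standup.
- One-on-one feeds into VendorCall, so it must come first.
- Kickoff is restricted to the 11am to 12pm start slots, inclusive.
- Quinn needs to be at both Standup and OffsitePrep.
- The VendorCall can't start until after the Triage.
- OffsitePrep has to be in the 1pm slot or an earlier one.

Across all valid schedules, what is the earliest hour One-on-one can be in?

Precedence pushes One-on-one to at least 10am; downstream work caps One-on-one at 1pm.
One-on-one at 10am is achievable: Postmortem -> 9am; Kickoff -> 11am; One-on-one -> 10am; OffsitePrep -> 10am; Standup -> 9am; VendorCall -> 12pm; Triage -> 11am.

10am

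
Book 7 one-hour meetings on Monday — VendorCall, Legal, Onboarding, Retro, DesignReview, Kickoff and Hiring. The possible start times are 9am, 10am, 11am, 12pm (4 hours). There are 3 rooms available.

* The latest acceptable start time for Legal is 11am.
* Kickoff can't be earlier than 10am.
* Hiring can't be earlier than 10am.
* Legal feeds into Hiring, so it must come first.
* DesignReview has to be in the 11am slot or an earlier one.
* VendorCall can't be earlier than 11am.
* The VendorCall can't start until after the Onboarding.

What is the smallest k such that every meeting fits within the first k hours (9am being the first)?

3

The precedence chain requires at least 2 distinct hours.
With at most 3 per hour and 7 meetings, at least 3 hours are needed.
VendorCall can't be placed before 11am — that is hour 3 counting from 9am — so the schedule must run through at least 3 hours.
3 works (last occupied hour: 11am): for example Retro=9am; Hiring=10am; Legal=9am; Onboarding=9am; Kickoff=10am; DesignReview=10am; VendorCall=11am.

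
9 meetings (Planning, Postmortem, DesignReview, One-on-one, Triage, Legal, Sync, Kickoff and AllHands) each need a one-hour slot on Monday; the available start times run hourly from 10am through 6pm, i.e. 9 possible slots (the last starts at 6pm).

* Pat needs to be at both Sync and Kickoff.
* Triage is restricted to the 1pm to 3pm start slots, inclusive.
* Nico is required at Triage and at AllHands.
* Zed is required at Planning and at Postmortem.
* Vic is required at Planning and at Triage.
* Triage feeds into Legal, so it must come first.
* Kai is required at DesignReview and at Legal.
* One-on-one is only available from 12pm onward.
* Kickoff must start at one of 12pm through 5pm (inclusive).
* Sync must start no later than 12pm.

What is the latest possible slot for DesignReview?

6pm

DesignReview at 6pm is achievable: Triage -> 1pm, DesignReview -> 6pm, AllHands -> 10am, Postmortem -> 11am, Legal -> 2pm, Kickoff -> 12pm, Sync -> 10am, Planning -> 10am, One-on-one -> 12pm.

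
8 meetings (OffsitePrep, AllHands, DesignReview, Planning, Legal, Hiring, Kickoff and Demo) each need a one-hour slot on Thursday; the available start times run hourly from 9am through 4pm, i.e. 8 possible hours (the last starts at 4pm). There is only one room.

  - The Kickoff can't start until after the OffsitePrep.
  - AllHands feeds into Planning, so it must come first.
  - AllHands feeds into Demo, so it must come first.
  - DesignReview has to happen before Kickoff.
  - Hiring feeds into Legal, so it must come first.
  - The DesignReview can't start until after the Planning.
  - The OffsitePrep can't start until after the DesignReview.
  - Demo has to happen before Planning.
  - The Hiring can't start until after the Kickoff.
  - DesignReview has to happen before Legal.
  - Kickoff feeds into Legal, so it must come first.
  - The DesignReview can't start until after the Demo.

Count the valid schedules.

Enumerating: Hiring in 3pm, DesignReview in 12pm, Kickoff in 2pm, Planning in 11am, AllHands in 9am, Demo in 10am, OffsitePrep in 1pm, Legal in 4pm.

1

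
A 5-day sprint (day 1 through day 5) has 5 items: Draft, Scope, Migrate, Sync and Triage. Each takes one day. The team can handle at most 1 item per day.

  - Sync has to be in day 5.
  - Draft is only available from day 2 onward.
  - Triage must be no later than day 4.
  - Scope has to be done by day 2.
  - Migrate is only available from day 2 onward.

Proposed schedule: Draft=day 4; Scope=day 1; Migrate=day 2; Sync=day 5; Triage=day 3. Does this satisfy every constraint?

Triage must be no later than day 4 — holds.
Migrate is only available from day 2 onward — holds.
The team can handle at most 1 item per day — holds.
Sync has to be in day 5 — holds.
Scope has to be done by day 2 — holds.
Draft is only available from day 2 onward — holds.

Yes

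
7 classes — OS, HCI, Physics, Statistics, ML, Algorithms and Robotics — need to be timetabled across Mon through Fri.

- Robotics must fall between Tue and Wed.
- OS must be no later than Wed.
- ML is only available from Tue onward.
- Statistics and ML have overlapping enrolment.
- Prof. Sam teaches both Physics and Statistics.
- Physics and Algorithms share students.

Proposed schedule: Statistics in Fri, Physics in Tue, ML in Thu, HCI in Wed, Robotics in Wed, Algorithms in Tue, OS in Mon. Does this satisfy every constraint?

No. Physics and Algorithms share students is not satisfied.

Robotics must fall between Tue and Wed — holds.
Statistics and ML have overlapping enrolment — holds.
OS must be no later than Wed — holds.
Prof. Sam teaches both Physics and Statistics — holds.
ML is only available from Tue onward — holds.
Physics and Algorithms share students — violated.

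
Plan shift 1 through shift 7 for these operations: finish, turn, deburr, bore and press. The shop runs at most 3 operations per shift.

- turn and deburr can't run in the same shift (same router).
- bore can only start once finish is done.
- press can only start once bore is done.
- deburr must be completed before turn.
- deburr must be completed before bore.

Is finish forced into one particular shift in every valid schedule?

No

finish can be shift 1 (e.g. finish=shift 1; press=shift 3; bore=shift 2; deburr=shift 1; turn=shift 2) or shift 2 (e.g. bore in shift 3, finish in shift 2, deburr in shift 1, turn in shift 2, press in shift 4).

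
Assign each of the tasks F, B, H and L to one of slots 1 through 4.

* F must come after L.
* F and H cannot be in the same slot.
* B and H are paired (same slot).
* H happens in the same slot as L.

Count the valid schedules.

6

Splitting on F: it can be 2 (1), 3 (2), 4 (3). Listing each branch's schedules as (B, H, L):
F=2: (1,1,1) — 1.
F=3: (1,1,1) (2,2,2) — 2.
F=4: (1,1,1) (2,2,2) (3,3,3) — 3.
Summing: 1 + 2 + 3 = 6.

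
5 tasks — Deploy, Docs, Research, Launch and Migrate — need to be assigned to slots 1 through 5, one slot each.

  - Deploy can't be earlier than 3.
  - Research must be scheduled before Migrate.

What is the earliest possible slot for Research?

1

Downstream work caps Research at 4.
Research at 1 is achievable: Migrate=2, Launch=1, Deploy=3, Research=1, Docs=1.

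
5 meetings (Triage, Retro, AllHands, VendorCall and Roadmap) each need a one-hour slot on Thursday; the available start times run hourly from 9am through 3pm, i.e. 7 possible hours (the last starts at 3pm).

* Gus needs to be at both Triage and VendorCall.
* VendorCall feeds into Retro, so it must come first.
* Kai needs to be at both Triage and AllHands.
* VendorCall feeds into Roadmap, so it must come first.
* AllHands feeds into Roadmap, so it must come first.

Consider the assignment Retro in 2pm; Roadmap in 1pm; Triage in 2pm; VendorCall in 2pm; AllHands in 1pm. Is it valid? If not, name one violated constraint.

No — it violates: VendorCall feeds into Roadmap, so it must come first

VendorCall feeds into Roadmap, so it must come first — violated.
Kai needs to be at both Triage and AllHands — holds.
Gus needs to be at both Triage and VendorCall — violated.
AllHands feeds into Roadmap, so it must come first — violated.
VendorCall feeds into Retro, so it must come first — violated.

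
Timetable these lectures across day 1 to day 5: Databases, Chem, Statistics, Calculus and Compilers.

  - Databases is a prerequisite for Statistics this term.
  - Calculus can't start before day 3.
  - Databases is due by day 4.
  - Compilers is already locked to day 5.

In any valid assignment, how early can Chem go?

Chem at day 1 is achievable: Compilers in day 5, Chem in day 1, Databases in day 1, Statistics in day 2, Calculus in day 3.

day 1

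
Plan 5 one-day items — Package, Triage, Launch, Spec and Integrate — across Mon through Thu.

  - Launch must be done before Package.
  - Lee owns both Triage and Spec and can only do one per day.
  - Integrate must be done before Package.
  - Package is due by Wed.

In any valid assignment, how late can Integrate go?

Downstream work caps Integrate at Tue.
Integrate at Tue is achievable: Launch in Mon, Package in Wed, Integrate in Tue, Triage in Mon, Spec in Tue.

Tue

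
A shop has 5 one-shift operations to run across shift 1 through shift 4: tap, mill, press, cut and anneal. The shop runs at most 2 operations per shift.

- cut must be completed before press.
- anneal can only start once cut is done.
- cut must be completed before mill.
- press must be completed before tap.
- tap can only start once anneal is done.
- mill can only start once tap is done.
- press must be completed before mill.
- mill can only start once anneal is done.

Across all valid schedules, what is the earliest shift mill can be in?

shift 4

Precedence pushes mill to at least shift 4.
mill at shift 4 is achievable: mill in shift 4, press in shift 2, anneal in shift 2, cut in shift 1, tap in shift 3.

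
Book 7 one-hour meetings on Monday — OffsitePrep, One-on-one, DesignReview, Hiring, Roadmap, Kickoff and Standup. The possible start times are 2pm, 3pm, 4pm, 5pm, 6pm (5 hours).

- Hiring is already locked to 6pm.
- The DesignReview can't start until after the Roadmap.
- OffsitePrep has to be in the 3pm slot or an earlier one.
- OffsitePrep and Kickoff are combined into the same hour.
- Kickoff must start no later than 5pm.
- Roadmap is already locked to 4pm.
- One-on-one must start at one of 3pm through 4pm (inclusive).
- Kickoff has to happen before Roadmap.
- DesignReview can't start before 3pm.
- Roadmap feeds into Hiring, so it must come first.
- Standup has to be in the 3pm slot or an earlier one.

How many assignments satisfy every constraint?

Splitting on OffsitePrep: it can be 2pm (8), 3pm (8). Listing each branch's schedules as (One-on-one, DesignReview, Hiring, Roadmap, Kickoff, Standup):
OffsitePrep=2pm: (3pm,5pm,6pm,4pm,2pm,2pm) (3pm,5pm,6pm,4pm,2pm,3pm) (3pm,6pm,6pm,4pm,2pm,2pm) (3pm,6pm,6pm,4pm,2pm,3pm) (4pm,5pm,6pm,4pm,2pm,2pm) (4pm,5pm,6pm,4pm,2pm,3pm) (4pm,6pm,6pm,4pm,2pm,2pm) (4pm,6pm,6pm,4pm,2pm,3pm) — 8.
OffsitePrep=3pm: (3pm,5pm,6pm,4pm,3pm,2pm) (3pm,5pm,6pm,4pm,3pm,3pm) (3pm,6pm,6pm,4pm,3pm,2pm) (3pm,6pm,6pm,4pm,3pm,3pm) (4pm,5pm,6pm,4pm,3pm,2pm) (4pm,5pm,6pm,4pm,3pm,3pm) (4pm,6pm,6pm,4pm,3pm,2pm) (4pm,6pm,6pm,4pm,3pm,3pm) — 8.
Summing: 8 + 8 = 16.

16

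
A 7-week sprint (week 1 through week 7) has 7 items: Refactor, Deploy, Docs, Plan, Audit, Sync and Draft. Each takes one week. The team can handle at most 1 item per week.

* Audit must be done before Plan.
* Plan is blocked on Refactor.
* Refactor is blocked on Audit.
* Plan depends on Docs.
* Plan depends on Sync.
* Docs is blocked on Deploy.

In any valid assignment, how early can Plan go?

week 6

Precedence pushes Plan to at least week 3.
Plan at week 6 is achievable: Docs -> week 4, Audit -> week 1, Deploy -> week 3, Sync -> week 5, Draft -> week 7, Plan -> week 6, Refactor -> week 2.
Nothing earlier works — the capacity limit rule out every week before week 6.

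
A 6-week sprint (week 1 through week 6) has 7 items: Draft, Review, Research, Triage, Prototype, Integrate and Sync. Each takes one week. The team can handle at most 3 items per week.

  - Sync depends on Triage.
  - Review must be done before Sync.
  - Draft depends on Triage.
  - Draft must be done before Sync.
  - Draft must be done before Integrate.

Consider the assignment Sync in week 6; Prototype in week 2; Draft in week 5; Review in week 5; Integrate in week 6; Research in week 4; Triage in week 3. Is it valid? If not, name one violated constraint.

Draft must be done before Sync — holds.
Draft must be done before Integrate — holds.
Review must be done before Sync — holds.
The team can handle at most 3 items per week — holds.
Sync depends on Triage — holds.
Draft depends on Triage — holds.

Valid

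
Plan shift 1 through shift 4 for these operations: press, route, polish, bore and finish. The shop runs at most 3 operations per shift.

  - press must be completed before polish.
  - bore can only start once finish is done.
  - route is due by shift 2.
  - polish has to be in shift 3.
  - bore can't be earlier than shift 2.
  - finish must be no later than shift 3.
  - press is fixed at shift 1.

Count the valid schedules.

Splitting on route: it can be shift 1 (6), shift 2 (6). Listing each branch's schedules as (press, polish, bore, finish) by shift number:
route=shift 1: (1,3,2,1) (1,3,3,1) (1,3,3,2) (1,3,4,1) (1,3,4,2) (1,3,4,3) — 6.
route=shift 2: (1,3,2,1) (1,3,3,1) (1,3,3,2) (1,3,4,1) (1,3,4,2) (1,3,4,3) — 6.
Summing: 6 + 6 = 12.

12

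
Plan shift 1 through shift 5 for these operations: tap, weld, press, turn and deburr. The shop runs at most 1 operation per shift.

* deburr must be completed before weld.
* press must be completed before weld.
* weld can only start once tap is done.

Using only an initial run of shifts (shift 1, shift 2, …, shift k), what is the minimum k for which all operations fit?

The precedence chain requires at least 2 distinct shifts.
With at most 1 per shift and 5 operations, at least 5 shifts are needed.
5 works (last occupied shift: shift 5): for example tap -> shift 1; turn -> shift 5; weld -> shift 4; press -> shift 2; deburr -> shift 3.

5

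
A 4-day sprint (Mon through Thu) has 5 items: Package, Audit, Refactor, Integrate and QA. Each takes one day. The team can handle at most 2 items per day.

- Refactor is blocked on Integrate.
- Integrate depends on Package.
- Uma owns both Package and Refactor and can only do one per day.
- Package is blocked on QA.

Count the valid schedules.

4

Enumerating: Audit in Mon, QA in Mon, Integrate in Wed, Refactor in Thu, Package in Tue | Package -> Tue; Refactor -> Thu; Integrate -> Wed; QA -> Mon; Audit -> Tue | Audit -> Wed; Integrate -> Wed; QA -> Mon; Package -> Tue; Refactor -> Thu | Integrate in Wed; Package in Tue; QA in Mon; Refactor in Thu; Audit in Thu.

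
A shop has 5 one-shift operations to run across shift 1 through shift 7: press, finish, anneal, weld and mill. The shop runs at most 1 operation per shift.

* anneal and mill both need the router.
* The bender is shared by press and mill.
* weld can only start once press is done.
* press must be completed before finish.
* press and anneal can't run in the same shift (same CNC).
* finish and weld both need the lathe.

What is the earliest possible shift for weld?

Precedence pushes weld to at least shift 2.
weld at shift 2 is achievable: anneal in shift 4; weld in shift 2; press in shift 1; finish in shift 3; mill in shift 5.

shift 2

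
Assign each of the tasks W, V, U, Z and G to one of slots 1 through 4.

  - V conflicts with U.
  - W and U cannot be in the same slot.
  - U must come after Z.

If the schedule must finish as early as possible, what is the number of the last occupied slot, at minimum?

The precedence chain requires at least 2 distinct slots.
2 works (last occupied slot: 2): for example U in 2; V in 1; W in 1; G in 1; Z in 1.

slot 2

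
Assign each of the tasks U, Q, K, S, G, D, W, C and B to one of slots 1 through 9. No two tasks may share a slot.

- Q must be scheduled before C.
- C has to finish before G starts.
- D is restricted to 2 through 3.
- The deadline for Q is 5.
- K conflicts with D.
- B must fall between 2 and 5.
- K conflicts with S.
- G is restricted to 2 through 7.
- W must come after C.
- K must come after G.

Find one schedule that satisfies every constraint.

K=6; S=9; G=5; W=7; C=4; Q=1; D=2; B=3; U=8

Checking: Q(1) before C(4); C(4) before W(7); G(5) before K(6); C(4) before G(5); K(6) != D(2); K(6) != S(9); D=2 in [2,3]; G=5 in [2,7]; Q=1 in [1,5]; B=3 in [2,5]; max 1 per slot (cap 1).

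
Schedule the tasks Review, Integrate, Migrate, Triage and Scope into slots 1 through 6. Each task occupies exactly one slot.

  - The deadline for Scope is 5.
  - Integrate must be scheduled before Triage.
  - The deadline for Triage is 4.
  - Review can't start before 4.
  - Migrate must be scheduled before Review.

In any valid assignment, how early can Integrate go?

1

Downstream work caps Integrate at 3.
Integrate at 1 is achievable: Triage in 2; Scope in 1; Review in 4; Migrate in 1; Integrate in 1.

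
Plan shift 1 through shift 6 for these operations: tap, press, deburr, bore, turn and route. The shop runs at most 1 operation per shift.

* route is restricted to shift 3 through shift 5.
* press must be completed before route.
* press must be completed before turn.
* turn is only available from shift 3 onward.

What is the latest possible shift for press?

Downstream work caps press at shift 4.
press at shift 4 is achievable: tap in shift 1, bore in shift 3, deburr in shift 2, route in shift 5, press in shift 4, turn in shift 6.

shift 4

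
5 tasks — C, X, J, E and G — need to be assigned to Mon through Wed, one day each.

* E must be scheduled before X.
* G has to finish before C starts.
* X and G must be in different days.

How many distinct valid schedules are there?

Splitting on C: it can be Tue (9), Wed (15). Listing each branch's schedules as (X, J, E, G):
C=Tue: (Tue,Mon,Mon,Mon) (Tue,Tue,Mon,Mon) (Tue,Wed,Mon,Mon) (Wed,Mon,Mon,Mon) (Wed,Mon,Tue,Mon) (Wed,Tue,Mon,Mon) (Wed,Tue,Tue,Mon) (Wed,Wed,Mon,Mon) (Wed,Wed,Tue,Mon) — 9.
C=Wed: (Tue,Mon,Mon,Mon) (Tue,Tue,Mon,Mon) (Tue,Wed,Mon,Mon) (Wed,Mon,Mon,Mon) (Wed,Mon,Mon,Tue) (Wed,Mon,Tue,Mon) (Wed,Mon,Tue,Tue) (Wed,Tue,Mon,Mon) (Wed,Tue,Mon,Tue) (Wed,Tue,Tue,Mon) (Wed,Tue,Tue,Tue) (Wed,Wed,Mon,Mon) (Wed,Wed,Mon,Tue) (Wed,Wed,Tue,Mon) (Wed,Wed,Tue,Tue) — 15.
Summing: 9 + 15 = 24.

24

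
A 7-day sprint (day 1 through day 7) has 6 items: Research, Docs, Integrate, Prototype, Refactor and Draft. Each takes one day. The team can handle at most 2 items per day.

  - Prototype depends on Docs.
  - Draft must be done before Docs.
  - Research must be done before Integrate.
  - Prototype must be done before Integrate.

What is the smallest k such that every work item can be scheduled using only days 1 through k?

4

The precedence chain requires at least 4 distinct days.
With at most 2 per day and 6 work items, at least 3 days are needed.
4 works (last occupied day: day 4): for example Integrate -> day 4, Draft -> day 1, Prototype -> day 3, Docs -> day 2, Refactor -> day 2, Research -> day 1.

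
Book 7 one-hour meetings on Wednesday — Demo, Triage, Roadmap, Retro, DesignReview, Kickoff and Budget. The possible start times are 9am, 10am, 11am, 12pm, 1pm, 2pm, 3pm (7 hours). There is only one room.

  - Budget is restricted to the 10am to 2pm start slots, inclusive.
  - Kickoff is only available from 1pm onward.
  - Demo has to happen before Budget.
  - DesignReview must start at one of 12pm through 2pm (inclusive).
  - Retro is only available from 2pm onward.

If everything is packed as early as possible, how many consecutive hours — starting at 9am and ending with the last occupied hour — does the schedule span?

The precedence chain requires at least 2 distinct hours.
With at most 1 per hour and 7 meetings, at least 7 hours are needed.
Retro can't be placed before 2pm — that is hour 6 counting from 9am — so the schedule must run through at least 6 hours.
7 works (last occupied hour: 3pm): for example Demo in 9am; Roadmap in 3pm; Retro in 2pm; DesignReview in 12pm; Triage in 11am; Budget in 10am; Kickoff in 1pm.

7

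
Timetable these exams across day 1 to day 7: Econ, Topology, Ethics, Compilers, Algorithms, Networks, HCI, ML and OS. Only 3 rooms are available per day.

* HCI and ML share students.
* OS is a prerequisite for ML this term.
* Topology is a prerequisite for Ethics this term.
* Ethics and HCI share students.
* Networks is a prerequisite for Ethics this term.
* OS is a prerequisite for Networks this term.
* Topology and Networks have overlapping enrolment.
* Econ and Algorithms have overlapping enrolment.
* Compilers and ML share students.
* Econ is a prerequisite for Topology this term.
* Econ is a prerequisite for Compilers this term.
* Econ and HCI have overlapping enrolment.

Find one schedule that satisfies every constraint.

Topology=day 2; Econ=day 1; ML=day 3; Algorithms=day 2; Ethics=day 4; Networks=day 3; HCI=day 5; OS=day 1; Compilers=day 2

Checking: OS(day 1) before Networks(day 3); Topology(day 2) before Ethics(day 4); Econ(day 1) before Compilers(day 2); Econ(day 1) before Topology(day 2); OS(day 1) before ML(day 3); Networks(day 3) before Ethics(day 4); Econ(day 1) != HCI(day 5); Topology(day 2) != Networks(day 3); Compilers(day 2) != ML(day 3); Ethics(day 4) != HCI(day 5); HCI(day 5) != ML(day 3); Econ(day 1) != Algorithms(day 2); max 3 per day (cap 3).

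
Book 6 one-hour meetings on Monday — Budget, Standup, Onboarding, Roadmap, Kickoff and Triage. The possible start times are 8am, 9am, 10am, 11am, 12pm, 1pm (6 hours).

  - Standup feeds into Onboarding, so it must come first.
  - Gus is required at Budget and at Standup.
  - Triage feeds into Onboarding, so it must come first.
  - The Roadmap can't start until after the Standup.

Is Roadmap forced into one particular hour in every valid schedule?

Roadmap can be 9am (e.g. Triage=8am, Roadmap=9am, Standup=8am, Onboarding=9am, Budget=9am, Kickoff=8am) or 10am (e.g. Kickoff in 8am, Budget in 9am, Triage in 8am, Onboarding in 9am, Roadmap in 10am, Standup in 8am).

No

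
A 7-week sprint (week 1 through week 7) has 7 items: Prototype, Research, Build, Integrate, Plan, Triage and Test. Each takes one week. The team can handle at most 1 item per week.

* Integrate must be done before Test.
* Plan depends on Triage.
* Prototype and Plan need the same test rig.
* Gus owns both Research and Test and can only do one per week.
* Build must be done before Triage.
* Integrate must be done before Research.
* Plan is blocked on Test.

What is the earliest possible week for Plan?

Precedence pushes Plan to at least week 3.
Plan at week 5 is achievable: Build=week 2, Test=week 4, Prototype=week 7, Plan=week 5, Triage=week 3, Integrate=week 1, Research=week 6.
Nothing earlier works — the conflict and capacity constraints rule out every week before week 5.

week 5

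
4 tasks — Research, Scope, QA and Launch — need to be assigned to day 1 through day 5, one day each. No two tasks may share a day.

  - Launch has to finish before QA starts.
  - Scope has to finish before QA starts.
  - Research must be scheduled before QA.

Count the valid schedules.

Splitting on Research: it can be day 1 (8), day 2 (8), day 3 (8), day 4 (6). Listing each branch's schedules as (Scope, QA, Launch) by day number:
Research=day 1: (2,4,3) (2,5,3) (2,5,4) (3,4,2) (3,5,2) (3,5,4) (4,5,2) (4,5,3) — 8.
Research=day 2: (1,4,3) (1,5,3) (1,5,4) (3,4,1) (3,5,1) (3,5,4) (4,5,1) (4,5,3) — 8.
Research=day 3: (1,4,2) (1,5,2) (1,5,4) (2,4,1) (2,5,1) (2,5,4) (4,5,1) (4,5,2) — 8.
Research=day 4: (1,5,2) (1,5,3) (2,5,1) (2,5,3) (3,5,1) (3,5,2) — 6.
Summing: 8 + 8 + 8 + 6 = 30.

30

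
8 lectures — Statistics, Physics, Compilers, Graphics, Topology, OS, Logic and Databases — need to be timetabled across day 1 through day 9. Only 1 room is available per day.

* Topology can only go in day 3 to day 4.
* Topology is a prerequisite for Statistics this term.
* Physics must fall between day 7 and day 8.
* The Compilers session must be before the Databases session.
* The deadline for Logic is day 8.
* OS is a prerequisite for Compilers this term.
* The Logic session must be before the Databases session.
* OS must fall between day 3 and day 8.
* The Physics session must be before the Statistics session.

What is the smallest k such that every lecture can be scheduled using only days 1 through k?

The precedence chain requires at least 3 distinct days.
With at most 1 per day and 8 lectures, at least 8 days are needed.
Propagating the time windows through the other constraints, Statistics can't land before day 8, so the schedule must run through at least day 8.
8 works (last occupied day: day 8): for example Compilers=day 5, Databases=day 6, Physics=day 7, Graphics=day 2, Statistics=day 8, Logic=day 1, OS=day 4, Topology=day 3.

8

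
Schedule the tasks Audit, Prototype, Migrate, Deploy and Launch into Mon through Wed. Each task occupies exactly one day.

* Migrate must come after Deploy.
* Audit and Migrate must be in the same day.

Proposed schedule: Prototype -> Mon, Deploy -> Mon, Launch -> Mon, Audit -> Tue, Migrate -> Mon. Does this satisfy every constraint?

Audit and Migrate must be in the same day — violated.
Migrate must come after Deploy — violated.

Invalid. Audit and Migrate must be in the same day.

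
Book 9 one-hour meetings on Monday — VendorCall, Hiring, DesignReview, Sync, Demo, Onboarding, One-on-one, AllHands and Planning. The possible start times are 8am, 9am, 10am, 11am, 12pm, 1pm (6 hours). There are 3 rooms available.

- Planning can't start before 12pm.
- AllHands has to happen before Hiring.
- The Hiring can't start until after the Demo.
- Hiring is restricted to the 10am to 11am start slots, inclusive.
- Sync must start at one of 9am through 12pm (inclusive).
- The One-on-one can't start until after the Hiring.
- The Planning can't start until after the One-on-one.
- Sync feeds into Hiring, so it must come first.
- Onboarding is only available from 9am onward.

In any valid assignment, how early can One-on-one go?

Precedence pushes One-on-one to at least 11am; downstream work caps One-on-one at 12pm.
One-on-one at 11am is achievable: Onboarding=9am; AllHands=8am; Hiring=10am; DesignReview=9am; One-on-one=11am; VendorCall=8am; Sync=9am; Planning=12pm; Demo=8am.

11am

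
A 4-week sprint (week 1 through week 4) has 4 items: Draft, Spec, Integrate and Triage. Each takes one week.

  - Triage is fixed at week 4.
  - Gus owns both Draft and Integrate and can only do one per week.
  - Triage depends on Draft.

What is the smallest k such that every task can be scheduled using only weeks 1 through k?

The precedence chain requires at least 2 distinct weeks.
Triage can't be placed before week 4, so the schedule must run through at least week 4.
4 works (last occupied week: week 4): for example Integrate -> week 2, Spec -> week 1, Triage -> week 4, Draft -> week 1.

4 weeks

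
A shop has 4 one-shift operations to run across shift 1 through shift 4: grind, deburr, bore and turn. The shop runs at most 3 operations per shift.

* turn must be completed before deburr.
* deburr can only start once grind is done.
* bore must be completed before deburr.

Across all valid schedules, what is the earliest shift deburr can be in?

shift 2

Precedence pushes deburr to at least shift 2.
deburr at shift 2 is achievable: turn in shift 1, grind in shift 1, deburr in shift 2, bore in shift 1.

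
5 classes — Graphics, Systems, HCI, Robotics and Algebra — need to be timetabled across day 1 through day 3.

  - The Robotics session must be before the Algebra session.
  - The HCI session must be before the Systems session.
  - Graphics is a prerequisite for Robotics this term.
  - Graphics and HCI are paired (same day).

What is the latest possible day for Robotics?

day 2

Precedence pushes Robotics to at least day 2; downstream work caps Robotics at day 2.
Robotics at day 2 is achievable: Systems=day 2; Graphics=day 1; Robotics=day 2; HCI=day 1; Algebra=day 3.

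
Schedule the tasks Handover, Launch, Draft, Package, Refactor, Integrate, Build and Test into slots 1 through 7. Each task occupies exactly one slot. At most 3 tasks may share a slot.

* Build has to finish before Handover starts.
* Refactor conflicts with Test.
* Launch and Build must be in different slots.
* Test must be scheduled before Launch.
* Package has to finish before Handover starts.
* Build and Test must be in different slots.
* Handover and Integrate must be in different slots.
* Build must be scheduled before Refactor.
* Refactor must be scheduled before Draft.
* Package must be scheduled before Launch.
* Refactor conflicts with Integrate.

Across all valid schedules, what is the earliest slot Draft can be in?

3

Precedence pushes Draft to at least 3.
Draft at 3 is achievable: Handover in 2; Build in 1; Draft in 3; Refactor in 2; Package in 1; Test in 3; Integrate in 1; Launch in 4.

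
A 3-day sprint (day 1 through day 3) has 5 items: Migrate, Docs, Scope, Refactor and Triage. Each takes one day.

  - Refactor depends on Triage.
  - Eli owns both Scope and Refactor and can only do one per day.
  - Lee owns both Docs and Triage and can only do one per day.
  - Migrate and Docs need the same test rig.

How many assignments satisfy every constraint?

24

Splitting on Migrate: it can be day 1 (10), day 2 (8), day 3 (6). Listing each branch's schedules as (Docs, Scope, Refactor, Triage) by day number:
Migrate=day 1: (2,1,2,1) (2,1,3,1) (2,2,3,1) (2,3,2,1) (3,1,2,1) (3,1,3,1) (3,1,3,2) (3,2,3,1) (3,2,3,2) (3,3,2,1) — 10.
Migrate=day 2: (1,1,3,2) (1,2,3,2) (3,1,2,1) (3,1,3,1) (3,1,3,2) (3,2,3,1) (3,2,3,2) (3,3,2,1) — 8.
Migrate=day 3: (1,1,3,2) (1,2,3,2) (2,1,2,1) (2,1,3,1) (2,2,3,1) (2,3,2,1) — 6.
Summing: 10 + 8 + 6 = 24.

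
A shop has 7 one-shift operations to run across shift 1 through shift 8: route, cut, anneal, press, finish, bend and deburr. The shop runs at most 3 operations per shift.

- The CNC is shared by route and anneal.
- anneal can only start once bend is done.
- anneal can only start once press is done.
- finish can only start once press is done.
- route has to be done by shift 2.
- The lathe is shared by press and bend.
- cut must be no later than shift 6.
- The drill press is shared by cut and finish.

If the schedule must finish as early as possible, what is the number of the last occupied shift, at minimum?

3

The precedence chain requires at least 2 distinct shifts.
With at most 3 per shift and 7 operations, at least 3 shifts are needed.
3 works (last occupied shift: shift 3): for example deburr=shift 2; route=shift 1; anneal=shift 3; finish=shift 2; cut=shift 1; press=shift 1; bend=shift 2.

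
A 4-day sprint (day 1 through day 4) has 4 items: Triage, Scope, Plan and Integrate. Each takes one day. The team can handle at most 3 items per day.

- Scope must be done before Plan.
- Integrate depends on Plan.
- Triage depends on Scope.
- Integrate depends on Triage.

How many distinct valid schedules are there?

6

Splitting on Triage: it can be day 2 (3), day 3 (3). Listing each branch's schedules as (Scope, Plan, Integrate) by day number:
Triage=day 2: (1,2,3) (1,2,4) (1,3,4) — 3.
Triage=day 3: (1,2,4) (1,3,4) (2,3,4) — 3.
Summing: 3 + 3 = 6.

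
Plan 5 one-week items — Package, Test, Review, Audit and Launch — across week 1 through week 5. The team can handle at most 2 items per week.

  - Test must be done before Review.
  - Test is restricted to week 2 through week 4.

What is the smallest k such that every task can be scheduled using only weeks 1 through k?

The precedence chain requires at least 2 distinct weeks.
With at most 2 per week and 5 tasks, at least 3 weeks are needed.
Propagating the time windows through the other constraints, Review can't land before week 3, so the schedule must run through at least week 3.
3 works (last occupied week: week 3): for example Launch=week 2, Review=week 3, Test=week 2, Audit=week 1, Package=week 1.

3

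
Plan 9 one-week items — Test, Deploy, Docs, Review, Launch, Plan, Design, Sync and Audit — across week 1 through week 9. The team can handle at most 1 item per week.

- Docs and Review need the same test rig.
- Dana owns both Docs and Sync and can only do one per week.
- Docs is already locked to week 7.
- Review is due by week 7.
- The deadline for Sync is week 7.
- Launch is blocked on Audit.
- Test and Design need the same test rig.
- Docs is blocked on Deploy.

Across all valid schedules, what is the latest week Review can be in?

week 6

Review's own window allows nothing later than week 7.
Review at week 6 is achievable: Design in week 9, Audit in week 3, Test in week 5, Review in week 6, Launch in week 4, Plan in week 8, Sync in week 1, Docs in week 7, Deploy in week 2.
Nothing later works — the conflict and capacity constraints rule out every week after week 6.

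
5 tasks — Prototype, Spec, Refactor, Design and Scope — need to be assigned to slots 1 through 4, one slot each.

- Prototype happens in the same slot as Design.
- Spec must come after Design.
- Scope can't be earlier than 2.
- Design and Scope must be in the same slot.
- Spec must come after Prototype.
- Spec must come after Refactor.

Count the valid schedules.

8

Splitting on Prototype: it can be 2 (5), 3 (3). Listing each branch's schedules as (Spec, Refactor, Design, Scope):
Prototype=2: (3,1,2,2) (3,2,2,2) (4,1,2,2) (4,2,2,2) (4,3,2,2) — 5.
Prototype=3: (4,1,3,3) (4,2,3,3) (4,3,3,3) — 3.
Summing: 5 + 3 = 8.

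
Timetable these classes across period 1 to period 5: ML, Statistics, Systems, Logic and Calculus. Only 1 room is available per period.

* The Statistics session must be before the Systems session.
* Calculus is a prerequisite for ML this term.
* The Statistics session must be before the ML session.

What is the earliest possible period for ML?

Precedence pushes ML to at least period 2.
ML at period 3 is achievable: Statistics=period 1, ML=period 3, Calculus=period 2, Logic=period 5, Systems=period 4.
Nothing earlier works — the capacity limit rule out every period before period 3.

period 3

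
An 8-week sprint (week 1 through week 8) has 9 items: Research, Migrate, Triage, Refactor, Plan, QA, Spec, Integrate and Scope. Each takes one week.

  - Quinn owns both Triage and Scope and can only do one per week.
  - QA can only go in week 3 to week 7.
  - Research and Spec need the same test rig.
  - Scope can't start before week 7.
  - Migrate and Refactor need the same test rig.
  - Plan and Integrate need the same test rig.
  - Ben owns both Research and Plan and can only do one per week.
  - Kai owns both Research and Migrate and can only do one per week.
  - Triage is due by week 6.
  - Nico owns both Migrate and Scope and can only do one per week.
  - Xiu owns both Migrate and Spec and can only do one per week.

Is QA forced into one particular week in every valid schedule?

QA can be week 3 (e.g. Integrate -> week 1, Migrate -> week 2, Plan -> week 2, Scope -> week 7, Research -> week 1, Refactor -> week 1, QA -> week 3, Triage -> week 1, Spec -> week 3) or week 4 (e.g. Research=week 1; Migrate=week 2; Triage=week 1; Plan=week 2; QA=week 4; Spec=week 3; Integrate=week 1; Refactor=week 1; Scope=week 7).

No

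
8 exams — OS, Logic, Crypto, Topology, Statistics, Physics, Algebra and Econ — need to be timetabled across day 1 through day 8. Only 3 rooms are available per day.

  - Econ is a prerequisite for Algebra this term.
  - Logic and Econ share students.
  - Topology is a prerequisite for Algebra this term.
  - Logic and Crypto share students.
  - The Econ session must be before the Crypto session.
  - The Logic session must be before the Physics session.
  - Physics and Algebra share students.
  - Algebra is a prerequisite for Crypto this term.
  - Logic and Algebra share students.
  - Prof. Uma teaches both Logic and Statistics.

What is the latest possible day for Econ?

Downstream work caps Econ at day 6.
Econ at day 6 is achievable: Logic -> day 1, Econ -> day 6, Physics -> day 2, Statistics -> day 2, Algebra -> day 7, OS -> day 1, Topology -> day 1, Crypto -> day 8.

day 6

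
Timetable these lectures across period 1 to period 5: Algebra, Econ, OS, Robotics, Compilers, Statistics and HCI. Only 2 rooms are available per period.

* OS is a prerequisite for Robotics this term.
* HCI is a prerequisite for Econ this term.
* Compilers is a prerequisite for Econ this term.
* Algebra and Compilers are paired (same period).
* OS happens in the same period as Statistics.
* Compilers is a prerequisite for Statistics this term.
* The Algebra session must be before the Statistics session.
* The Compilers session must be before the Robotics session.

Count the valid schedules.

Splitting on Algebra: it can be period 1 (18), period 2 (9), period 3 (2). Listing each branch's schedules as (Econ, OS, Robotics, Compilers, Statistics, HCI) by period number:
Algebra=period 1: (3,4,5,1,4,2) (4,2,3,1,2,3) (4,2,4,1,2,3) (4,2,5,1,2,3) (4,3,4,1,3,2) (4,3,5,1,3,2) (5,2,3,1,2,3) (5,2,3,1,2,4) (5,2,4,1,2,3) (5,2,4,1,2,4) (5,2,5,1,2,3) (5,2,5,1,2,4) (5,3,4,1,3,2) (5,3,4,1,3,4) (5,3,5,1,3,2) (5,3,5,1,3,4) (5,4,5,1,4,2) (5,4,5,1,4,3) — 18.
Algebra=period 2: (3,4,5,2,4,1) (4,3,4,2,3,1) (4,3,5,2,3,1) (5,3,4,2,3,1) (5,3,4,2,3,4) (5,3,5,2,3,1) (5,3,5,2,3,4) (5,4,5,2,4,1) (5,4,5,2,4,3) — 9.
Algebra=period 3: (5,4,5,3,4,1) (5,4,5,3,4,2) — 2.
Summing: 18 + 9 + 2 = 29.

29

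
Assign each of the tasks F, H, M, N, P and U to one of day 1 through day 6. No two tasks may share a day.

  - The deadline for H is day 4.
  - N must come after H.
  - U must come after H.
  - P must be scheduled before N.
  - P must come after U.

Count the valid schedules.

Splitting on H: it can be day 1 (20), day 2 (8), day 3 (2). Listing each branch's schedules as (F, M, N, P, U) by day number:
H=day 1: (2,3,6,5,4) (2,4,6,5,3) (2,5,6,4,3) (2,6,5,4,3) (3,2,6,5,4) (3,4,6,5,2) (3,5,6,4,2) (3,6,5,4,2) (4,2,6,5,3) (4,3,6,5,2) (4,5,6,3,2) (4,6,5,3,2) (5,2,6,4,3) (5,3,6,4,2) (5,4,6,3,2) (5,6,4,3,2) (6,2,5,4,3) (6,3,5,4,2) (6,4,5,3,2) (6,5,4,3,2) — 20.
H=day 2: (1,3,6,5,4) (1,4,6,5,3) (1,5,6,4,3) (1,6,5,4,3) (3,1,6,5,4) (4,1,6,5,3) (5,1,6,4,3) (6,1,5,4,3) — 8.
H=day 3: (1,2,6,5,4) (2,1,6,5,4) — 2.
Summing: 20 + 8 + 2 = 30.

30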